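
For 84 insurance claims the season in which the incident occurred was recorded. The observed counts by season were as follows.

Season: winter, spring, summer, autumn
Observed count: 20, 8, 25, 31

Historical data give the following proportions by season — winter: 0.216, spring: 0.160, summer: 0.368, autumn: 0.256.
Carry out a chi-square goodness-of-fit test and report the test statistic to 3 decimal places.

7.716

Expected counts E_i = n·p_i: 84×0.216 = 18.144, 84×0.160 = 13.44, 84×0.368 = 30.912, 84×0.256 = 21.504.
cat         O        E   (O−E)²/E
winter     20   18.144     0.1899
spring      8    13.44     2.2019
summer     25   30.912     1.1307
autumn     31   21.504     4.1934
Sum = 7.716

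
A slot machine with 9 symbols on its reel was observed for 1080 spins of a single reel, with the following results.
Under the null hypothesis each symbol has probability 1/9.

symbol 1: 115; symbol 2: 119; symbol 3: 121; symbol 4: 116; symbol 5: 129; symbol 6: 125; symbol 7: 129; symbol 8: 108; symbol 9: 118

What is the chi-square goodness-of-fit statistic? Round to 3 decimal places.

Under H₀ each category has probability 1/9, so each expected count is 1080/9 = 120.
cat           O        E   (O−E)²/E
symbol 1    115      120     0.2083
symbol 2    119      120     0.0083
symbol 3    121      120     0.0083
symbol 4    116      120     0.1333
symbol 5    129      120     0.6750
symbol 6    125      120     0.2083
symbol 7    129      120     0.6750
symbol 8    108      120     1.2000
symbol 9    118      120     0.0333
Sum = 3.150

3.150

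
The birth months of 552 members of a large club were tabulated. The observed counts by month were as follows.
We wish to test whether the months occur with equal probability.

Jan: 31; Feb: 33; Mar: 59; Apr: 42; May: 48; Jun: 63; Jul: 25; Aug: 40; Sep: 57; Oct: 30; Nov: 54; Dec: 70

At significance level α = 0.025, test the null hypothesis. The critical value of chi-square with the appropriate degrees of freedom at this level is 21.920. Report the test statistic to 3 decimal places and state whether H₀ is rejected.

Under H₀ each category has probability 1/12, so each expected count is 552/12 = 46.
cat         O        E   (O−E)²/E
Jan        31       46     4.8913
Feb        33       46     3.6739
Mar        59       46     3.6739
Apr        42       46     0.3478
May        48       46     0.0870
Jun        63       46     6.2826
Jul        25       46     9.5870
Aug        40       46     0.7826
Sep        57       46     2.6304
Oct        30       46     5.5652
Nov        54       46     1.3913
Dec        70       46    12.5217
Sum = 51.435
df = 11. Since 51.435 > 21.920, we reject H₀.

51.435; reject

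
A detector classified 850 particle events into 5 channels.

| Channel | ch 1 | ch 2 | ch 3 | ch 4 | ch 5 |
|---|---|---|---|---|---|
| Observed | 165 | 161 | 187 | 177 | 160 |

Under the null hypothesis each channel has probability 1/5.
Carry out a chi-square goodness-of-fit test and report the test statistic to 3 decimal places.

3.200

Under H₀ each category has probability 1/5, so each expected count is 850/5 = 170.
χ² = (165−170)²/170 + (161−170)²/170 + (187−170)²/170 + (177−170)²/170 + (160−170)²/170
   = 0.1471 + 0.4765 + 1.7000 + 0.2882 + 0.5882
Sum = 3.200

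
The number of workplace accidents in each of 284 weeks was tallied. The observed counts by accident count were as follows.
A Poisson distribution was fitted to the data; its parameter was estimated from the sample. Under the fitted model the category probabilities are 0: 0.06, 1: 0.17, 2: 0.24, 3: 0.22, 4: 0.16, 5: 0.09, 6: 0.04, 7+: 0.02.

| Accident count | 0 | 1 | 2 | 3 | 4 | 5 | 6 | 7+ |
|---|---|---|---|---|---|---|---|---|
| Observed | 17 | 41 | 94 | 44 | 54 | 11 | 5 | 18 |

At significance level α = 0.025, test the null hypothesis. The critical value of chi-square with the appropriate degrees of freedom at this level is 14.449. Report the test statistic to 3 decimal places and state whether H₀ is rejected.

Expected counts E_i = n·p_i: 284×0.06 = 17.04, 284×0.17 = 48.28, 284×0.24 = 68.16, 284×0.22 = 62.48, 284×0.16 = 45.44, 284×0.09 = 25.56, 284×0.04 = 11.36, 284×0.02 = 5.68.
cat         O        E   (O−E)²/E
0          17    17.04     0.0001
1          41    48.28     1.0977
2          94    68.16     9.7962
3          44    62.48     5.4659
4          54    45.44     1.6125
5          11    25.56     8.2940
6           5    11.36     3.5607
7+         18     5.68    26.7223
Sum = 56.549
df = 6. Since 56.549 > 14.449, we reject H₀.

56.549; reject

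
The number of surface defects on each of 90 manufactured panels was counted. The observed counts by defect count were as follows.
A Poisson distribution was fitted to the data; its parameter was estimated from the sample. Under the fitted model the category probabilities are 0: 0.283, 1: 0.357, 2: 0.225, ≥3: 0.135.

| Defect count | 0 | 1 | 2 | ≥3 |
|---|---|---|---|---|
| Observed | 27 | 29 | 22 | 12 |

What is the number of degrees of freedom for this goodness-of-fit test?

There are k = 4 categories and 1 parameter estimated from the data, so df = 4 − 1 − 1 = 2.

2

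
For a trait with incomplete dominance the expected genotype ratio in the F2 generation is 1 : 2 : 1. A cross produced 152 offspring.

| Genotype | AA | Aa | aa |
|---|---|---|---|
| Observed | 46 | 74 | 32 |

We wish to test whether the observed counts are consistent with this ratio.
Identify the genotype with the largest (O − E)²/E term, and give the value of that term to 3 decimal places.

Ratio total = 4. Expected counts: 152×1/4 = 38, 152×2/4 = 76, 152×1/4 = 38.
cat         O        E   (O−E)²/E
AA         46       38     1.6842
Aa         74       76     0.0526
aa         32       38     0.9474
The largest term is for AA: 1.684.

AA, 1.684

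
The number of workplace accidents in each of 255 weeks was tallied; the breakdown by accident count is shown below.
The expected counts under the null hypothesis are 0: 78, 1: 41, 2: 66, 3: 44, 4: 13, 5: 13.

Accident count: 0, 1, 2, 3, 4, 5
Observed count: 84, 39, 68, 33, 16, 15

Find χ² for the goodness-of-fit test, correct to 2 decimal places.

4.37

χ² = (84−78)²/78 + (39−41)²/41 + (68−66)²/66 + (33−44)²/44 + (16−13)²/13 + (15−13)²/13
   = 0.462 + 0.098 + 0.061 + 2.750 + 0.692 + 0.308
Sum = 4.37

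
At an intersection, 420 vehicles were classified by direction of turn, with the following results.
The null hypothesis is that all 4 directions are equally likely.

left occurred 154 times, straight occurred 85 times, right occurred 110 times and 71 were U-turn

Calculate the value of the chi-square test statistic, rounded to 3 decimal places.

Expected count for each of the 4 categories: 420/4 = 105.
left: (154 − 105)²/105 = 2401/105 = 22.8667
straight: (85 − 105)²/105 = 400/105 = 3.8095
right: (110 − 105)²/105 = 25/105 = 0.2381
U-turn: (71 − 105)²/105 = 1156/105 = 11.0095
Sum = 37.924

37.924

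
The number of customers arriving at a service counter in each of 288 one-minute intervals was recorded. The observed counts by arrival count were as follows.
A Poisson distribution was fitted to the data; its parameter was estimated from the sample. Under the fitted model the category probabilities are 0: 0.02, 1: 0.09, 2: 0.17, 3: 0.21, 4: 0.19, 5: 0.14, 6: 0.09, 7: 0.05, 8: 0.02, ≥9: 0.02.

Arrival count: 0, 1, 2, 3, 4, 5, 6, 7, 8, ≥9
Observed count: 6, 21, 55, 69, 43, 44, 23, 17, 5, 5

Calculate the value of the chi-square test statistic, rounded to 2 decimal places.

Expected counts E_i = n·p_i: 288×0.02 = 5.76, 288×0.09 = 25.92, 288×0.17 = 48.96, 288×0.21 = 60.48, 288×0.19 = 54.72, 288×0.14 = 40.32, 288×0.09 = 25.92, 288×0.05 = 14.4, 288×0.02 = 5.76, 288×0.02 = 5.76.
χ² = (6−5.76)²/5.76 + (21−25.92)²/25.92 + (55−48.96)²/48.96 + (69−60.48)²/60.48 + (43−54.72)²/54.72 + (44−40.32)²/40.32 + (23−25.92)²/25.92 + (17−14.4)²/14.4 + (5−5.76)²/5.76 + (5−5.76)²/5.76
   = 0.010 + 0.934 + 0.745 + 1.200 + 2.510 + 0.336 + 0.329 + 0.469 + 0.100 + 0.100
Sum = 6.73

6.73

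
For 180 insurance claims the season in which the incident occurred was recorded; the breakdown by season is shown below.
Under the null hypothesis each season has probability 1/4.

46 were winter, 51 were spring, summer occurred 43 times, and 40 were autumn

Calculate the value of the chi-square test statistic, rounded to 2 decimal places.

1.47

Expected count for each of the 4 categories: 180/4 = 45.
cat         O        E   (O−E)²/E
winter     46       45      0.022
spring     51       45      0.800
summer     43       45      0.089
autumn     40       45      0.556
Sum = 1.47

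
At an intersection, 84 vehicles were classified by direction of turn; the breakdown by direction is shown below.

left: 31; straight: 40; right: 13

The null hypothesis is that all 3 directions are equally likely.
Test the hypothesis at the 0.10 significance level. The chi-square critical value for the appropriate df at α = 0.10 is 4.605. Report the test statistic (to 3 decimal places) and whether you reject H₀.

13.500; reject

Under H₀ each category has probability 1/3, so each expected count is 84/3 = 28.
cat           O        E   (O−E)²/E
left         31       28     0.3214
straight     40       28     5.1429
right        13       28     8.0357
Sum = 13.500
df = 2. Since 13.500 > 4.605, we reject H₀.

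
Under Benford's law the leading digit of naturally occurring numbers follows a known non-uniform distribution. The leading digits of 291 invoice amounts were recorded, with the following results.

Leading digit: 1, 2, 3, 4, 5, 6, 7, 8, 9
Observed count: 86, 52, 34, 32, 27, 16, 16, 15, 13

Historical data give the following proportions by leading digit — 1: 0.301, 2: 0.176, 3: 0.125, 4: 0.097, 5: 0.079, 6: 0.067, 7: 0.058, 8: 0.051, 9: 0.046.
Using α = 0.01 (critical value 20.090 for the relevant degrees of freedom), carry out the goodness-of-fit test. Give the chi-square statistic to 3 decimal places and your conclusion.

2.086; do not reject

Expected counts E_i = n·p_i: 291×0.301 = 87.591, 291×0.176 = 51.216, 291×0.125 = 36.375, 291×0.097 = 28.227, 291×0.079 = 22.989, 291×0.067 = 19.497, 291×0.058 = 16.878, 291×0.051 = 14.841, 291×0.046 = 13.386.
1: (86 − 87.591)²/87.591 = 2.531281/87.591 = 0.0289
2: (52 − 51.216)²/51.216 = 0.614656/51.216 = 0.0120
3: (34 − 36.375)²/36.375 = 5.640625/36.375 = 0.1551
4: (32 − 28.227)²/28.227 = 14.235529/28.227 = 0.5043
5: (27 − 22.989)²/22.989 = 16.088121/22.989 = 0.6998
6: (16 − 19.497)²/19.497 = 12.229009/19.497 = 0.6272
7: (16 − 16.878)²/16.878 = 0.770884/16.878 = 0.0457
8: (15 − 14.841)²/14.841 = 0.025281/14.841 = 0.0017
9: (13 − 13.386)²/13.386 = 0.148996/13.386 = 0.0111
Sum = 2.086
df = 8. Since 2.086 < 20.090, we do not reject H₀.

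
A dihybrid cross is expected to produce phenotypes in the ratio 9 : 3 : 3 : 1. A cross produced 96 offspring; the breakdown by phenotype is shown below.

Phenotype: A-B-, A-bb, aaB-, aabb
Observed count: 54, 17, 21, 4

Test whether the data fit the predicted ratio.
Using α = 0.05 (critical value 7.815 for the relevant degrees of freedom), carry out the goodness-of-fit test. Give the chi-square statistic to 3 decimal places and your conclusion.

1.222; do not reject

Ratio total = 16. Expected counts: 96×9/16 = 54, 96×3/16 = 18, 96×3/16 = 18, 96×1/16 = 6.
cat         O        E   (O−E)²/E
A-B-       54       54     0.0000
A-bb       17       18     0.0556
aaB-       21       18     0.5000
aabb        4        6     0.6667
Sum = 1.222
df = 3. Since 1.222 < 7.815, we do not reject H₀.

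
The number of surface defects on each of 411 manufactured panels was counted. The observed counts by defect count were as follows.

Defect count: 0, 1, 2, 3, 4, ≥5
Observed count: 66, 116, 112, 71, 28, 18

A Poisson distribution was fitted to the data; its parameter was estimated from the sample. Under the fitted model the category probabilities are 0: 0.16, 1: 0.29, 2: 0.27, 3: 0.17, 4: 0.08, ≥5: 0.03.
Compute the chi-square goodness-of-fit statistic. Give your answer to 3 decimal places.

3.446

Expected counts E_i = n·p_i: 411×0.16 = 65.76, 411×0.29 = 119.19, 411×0.27 = 110.97, 411×0.17 = 69.87, 411×0.08 = 32.88, 411×0.03 = 12.33.
χ² = (66−65.76)²/65.76 + (116−119.19)²/119.19 + (112−110.97)²/110.97 + (71−69.87)²/69.87 + (28−32.88)²/32.88 + (18−12.33)²/12.33
   = 0.0009 + 0.0854 + 0.0096 + 0.0183 + 0.7243 + 2.6074
Sum = 3.446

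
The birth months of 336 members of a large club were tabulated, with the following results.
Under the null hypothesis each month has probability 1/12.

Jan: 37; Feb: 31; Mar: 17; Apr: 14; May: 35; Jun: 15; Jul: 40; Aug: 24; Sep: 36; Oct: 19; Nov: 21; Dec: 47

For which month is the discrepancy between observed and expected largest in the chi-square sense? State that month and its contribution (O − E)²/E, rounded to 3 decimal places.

Dec, 12.893

Expected count for each of the 12 categories: 336/12 = 28.
χ² = (37−28)²/28 + (31−28)²/28 + (17−28)²/28 + (14−28)²/28 + (35−28)²/28 + (15−28)²/28 + (40−28)²/28 + (24−28)²/28 + (36−28)²/28 + (19−28)²/28 + (21−28)²/28 + (47−28)²/28
   = 2.8929 + 0.3214 + 4.3214 + 7.0000 + 1.7500 + 6.0357 + 5.1429 + 0.5714 + 2.2857 + 2.8929 + 1.7500 + 12.8929
The largest term is for Dec: 12.893.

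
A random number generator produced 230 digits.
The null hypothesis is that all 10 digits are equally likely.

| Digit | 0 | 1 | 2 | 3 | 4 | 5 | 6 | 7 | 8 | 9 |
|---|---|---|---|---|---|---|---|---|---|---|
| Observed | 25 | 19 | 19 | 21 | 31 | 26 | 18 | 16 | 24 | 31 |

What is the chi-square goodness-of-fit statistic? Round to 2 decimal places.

10.96

Expected count for each of the 10 categories: 230/10 = 23.
0: (25 − 23)²/23 = 4/23 = 0.174
1: (19 − 23)²/23 = 16/23 = 0.696
2: (19 − 23)²/23 = 16/23 = 0.696
3: (21 − 23)²/23 = 4/23 = 0.174
4: (31 − 23)²/23 = 64/23 = 2.783
5: (26 − 23)²/23 = 9/23 = 0.391
6: (18 − 23)²/23 = 25/23 = 1.087
7: (16 − 23)²/23 = 49/23 = 2.130
8: (24 − 23)²/23 = 1/23 = 0.043
9: (31 − 23)²/23 = 64/23 = 2.783
Sum = 10.96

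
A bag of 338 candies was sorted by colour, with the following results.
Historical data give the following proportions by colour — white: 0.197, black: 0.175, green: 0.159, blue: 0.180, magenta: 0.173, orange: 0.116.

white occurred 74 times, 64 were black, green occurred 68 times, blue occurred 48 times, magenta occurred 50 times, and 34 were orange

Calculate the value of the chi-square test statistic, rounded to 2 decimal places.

9.64

Expected counts E_i = n·p_i: 338×0.197 = 66.586, 338×0.175 = 59.15, 338×0.159 = 53.742, 338×0.180 = 60.84, 338×0.173 = 58.474, 338×0.116 = 39.208.
χ² = (74−66.586)²/66.586 + (64−59.15)²/59.15 + (68−53.742)²/53.742 + (48−60.84)²/60.84 + (50−58.474)²/58.474 + (34−39.208)²/39.208
   = 0.826 + 0.398 + 3.783 + 2.710 + 1.228 + 0.692
Sum = 9.64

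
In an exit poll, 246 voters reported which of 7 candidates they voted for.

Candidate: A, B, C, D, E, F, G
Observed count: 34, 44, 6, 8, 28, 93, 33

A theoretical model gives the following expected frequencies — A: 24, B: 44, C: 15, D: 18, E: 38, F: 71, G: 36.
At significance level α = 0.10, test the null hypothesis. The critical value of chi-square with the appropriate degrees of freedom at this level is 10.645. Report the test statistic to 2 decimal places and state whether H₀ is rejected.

24.82; reject

χ² = (34−24)²/24 + (44−44)²/44 + (6−15)²/15 + (8−18)²/18 + (28−38)²/38 + (93−71)²/71 + (33−36)²/36
   = 4.167 + 0.000 + 5.400 + 5.556 + 2.632 + 6.817 + 0.250
Sum = 24.82
df = 6. Since 24.82 > 10.645, we reject H₀.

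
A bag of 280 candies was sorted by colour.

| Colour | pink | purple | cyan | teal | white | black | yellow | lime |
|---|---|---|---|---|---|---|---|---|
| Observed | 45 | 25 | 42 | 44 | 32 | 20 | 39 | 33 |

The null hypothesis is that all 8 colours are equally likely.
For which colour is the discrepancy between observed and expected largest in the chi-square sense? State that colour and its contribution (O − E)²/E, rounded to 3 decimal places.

Under H₀ each category has probability 1/8, so each expected count is 280/8 = 35.
cat         O        E   (O−E)²/E
pink       45       35     2.8571
purple     25       35     2.8571
cyan       42       35     1.4000
teal       44       35     2.3143
white      32       35     0.2571
black      20       35     6.4286
yellow     39       35     0.4571
lime       33       35     0.1143
The largest term is for black: 6.429.

black, 6.429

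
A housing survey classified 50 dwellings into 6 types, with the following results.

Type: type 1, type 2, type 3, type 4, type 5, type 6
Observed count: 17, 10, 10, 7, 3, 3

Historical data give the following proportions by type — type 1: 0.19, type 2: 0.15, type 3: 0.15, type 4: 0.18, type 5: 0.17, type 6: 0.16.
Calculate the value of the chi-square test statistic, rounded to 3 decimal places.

Expected counts E_i = n·p_i: 50×0.19 = 9.5, 50×0.15 = 7.5, 50×0.15 = 7.5, 50×0.18 = 9, 50×0.17 = 8.5, 50×0.16 = 8.
cat         O        E   (O−E)²/E
type 1     17      9.5     5.9211
type 2     10      7.5     0.8333
type 3     10      7.5     0.8333
type 4      7        9     0.4444
type 5      3      8.5     3.5588
type 6      3        8     3.1250
Sum = 14.716

14.716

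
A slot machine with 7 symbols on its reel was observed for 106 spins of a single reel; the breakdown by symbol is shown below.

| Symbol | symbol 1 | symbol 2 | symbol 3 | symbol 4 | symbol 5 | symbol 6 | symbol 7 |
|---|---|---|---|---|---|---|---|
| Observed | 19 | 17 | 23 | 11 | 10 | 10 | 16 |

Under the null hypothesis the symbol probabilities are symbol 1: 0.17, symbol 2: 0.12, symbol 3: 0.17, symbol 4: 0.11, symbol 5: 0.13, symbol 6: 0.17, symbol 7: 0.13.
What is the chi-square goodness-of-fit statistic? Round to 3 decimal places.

7.871

Expected counts E_i = n·p_i: 106×0.17 = 18.02, 106×0.12 = 12.72, 106×0.17 = 18.02, 106×0.11 = 11.66, 106×0.13 = 13.78, 106×0.17 = 18.02, 106×0.13 = 13.78.
χ² = (19−18.02)²/18.02 + (17−12.72)²/12.72 + (23−18.02)²/18.02 + (11−11.66)²/11.66 + (10−13.78)²/13.78 + (10−18.02)²/18.02 + (16−13.78)²/13.78
   = 0.0533 + 1.4401 + 1.3763 + 0.0374 + 1.0369 + 3.5694 + 0.3576
Sum = 7.871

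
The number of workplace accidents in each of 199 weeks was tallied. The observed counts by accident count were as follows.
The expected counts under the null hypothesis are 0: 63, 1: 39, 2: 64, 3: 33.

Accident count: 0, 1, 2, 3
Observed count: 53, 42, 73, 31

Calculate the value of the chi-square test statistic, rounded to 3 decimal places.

3.205

cat         O        E   (O−E)²/E
0          53       63     1.5873
1          42       39     0.2308
2          73       64     1.2656
3          31       33     0.1212
Sum = 3.205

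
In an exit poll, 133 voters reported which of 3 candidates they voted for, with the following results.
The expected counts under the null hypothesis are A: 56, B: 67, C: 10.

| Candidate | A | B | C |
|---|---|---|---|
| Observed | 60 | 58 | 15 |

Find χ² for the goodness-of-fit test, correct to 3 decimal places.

χ² = (60−56)²/56 + (58−67)²/67 + (15−10)²/10
   = 0.2857 + 1.2090 + 2.5000
Sum = 3.995

3.995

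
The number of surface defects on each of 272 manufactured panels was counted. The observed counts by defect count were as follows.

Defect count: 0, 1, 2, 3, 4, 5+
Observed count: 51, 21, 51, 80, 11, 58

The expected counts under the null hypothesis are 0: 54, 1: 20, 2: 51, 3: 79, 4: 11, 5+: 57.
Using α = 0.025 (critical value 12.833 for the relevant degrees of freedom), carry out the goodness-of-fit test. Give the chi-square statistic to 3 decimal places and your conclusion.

χ² = (51−54)²/54 + (21−20)²/20 + (51−51)²/51 + (80−79)²/79 + (11−11)²/11 + (58−57)²/57
   = 0.1667 + 0.0500 + 0.0000 + 0.0127 + 0.0000 + 0.0175
Sum = 0.247
df = 5. Since 0.247 < 12.833, we do not reject H₀.

0.247; do not reject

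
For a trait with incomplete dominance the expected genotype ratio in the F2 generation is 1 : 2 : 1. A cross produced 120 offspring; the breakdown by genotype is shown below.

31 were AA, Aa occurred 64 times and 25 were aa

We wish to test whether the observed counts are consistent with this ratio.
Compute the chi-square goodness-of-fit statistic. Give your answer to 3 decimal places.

Ratio total = 4. Expected counts: 120×1/4 = 30, 120×2/4 = 60, 120×1/4 = 30.
AA: (31 − 30)²/30 = 1/30 = 0.0333
Aa: (64 − 60)²/60 = 16/60 = 0.2667
aa: (25 − 30)²/30 = 25/30 = 0.8333
Sum = 1.133

1.133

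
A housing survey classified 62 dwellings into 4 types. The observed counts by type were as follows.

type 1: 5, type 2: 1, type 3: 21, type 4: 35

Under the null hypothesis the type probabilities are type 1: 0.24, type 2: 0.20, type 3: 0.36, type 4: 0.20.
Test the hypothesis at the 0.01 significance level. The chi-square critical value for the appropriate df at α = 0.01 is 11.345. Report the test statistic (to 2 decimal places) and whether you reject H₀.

Expected counts E_i = n·p_i: 62×0.24 = 14.88, 62×0.20 = 12.4, 62×0.36 = 22.32, 62×0.20 = 12.4.
χ² = (5−14.88)²/14.88 + (1−12.4)²/12.4 + (21−22.32)²/22.32 + (35−12.4)²/12.4
   = 6.560 + 10.481 + 0.078 + 41.190
Sum = 58.31
df = 3. Since 58.31 > 11.345, we reject H₀.

58.31; reject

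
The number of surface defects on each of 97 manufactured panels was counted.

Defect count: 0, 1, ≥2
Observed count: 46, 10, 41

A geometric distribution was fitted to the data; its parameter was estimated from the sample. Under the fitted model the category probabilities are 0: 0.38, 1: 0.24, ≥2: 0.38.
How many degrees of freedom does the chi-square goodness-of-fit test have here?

1

There are k = 3 categories and 1 parameter estimated from the data, so df = 3 − 1 − 1 = 1.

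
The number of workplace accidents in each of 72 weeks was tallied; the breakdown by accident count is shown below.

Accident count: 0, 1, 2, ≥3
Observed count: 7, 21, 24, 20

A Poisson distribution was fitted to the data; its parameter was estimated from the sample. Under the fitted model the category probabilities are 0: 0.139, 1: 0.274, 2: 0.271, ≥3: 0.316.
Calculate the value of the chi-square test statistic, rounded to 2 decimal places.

Expected counts E_i = n·p_i: 72×0.139 = 10.008, 72×0.274 = 19.728, 72×0.271 = 19.512, 72×0.316 = 22.752.
χ² = (7−10.008)²/10.008 + (21−19.728)²/19.728 + (24−19.512)²/19.512 + (20−22.752)²/22.752
   = 0.904 + 0.082 + 1.032 + 0.333
Sum = 2.35

2.35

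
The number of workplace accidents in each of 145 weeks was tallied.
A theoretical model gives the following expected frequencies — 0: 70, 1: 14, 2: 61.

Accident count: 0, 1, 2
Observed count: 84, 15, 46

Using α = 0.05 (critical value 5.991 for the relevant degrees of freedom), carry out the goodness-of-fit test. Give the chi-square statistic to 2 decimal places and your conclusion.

cat         O        E   (O−E)²/E
0          84       70      2.800
1          15       14      0.071
2          46       61      3.689
Sum = 6.56
df = 2. Since 6.56 > 5.991, we reject H₀.

6.56; reject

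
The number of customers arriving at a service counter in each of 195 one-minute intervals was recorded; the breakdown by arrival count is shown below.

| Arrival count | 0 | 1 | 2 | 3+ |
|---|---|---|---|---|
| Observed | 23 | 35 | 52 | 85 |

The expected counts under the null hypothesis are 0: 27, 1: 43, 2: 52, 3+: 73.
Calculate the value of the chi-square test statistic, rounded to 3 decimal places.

χ² = (23−27)²/27 + (35−43)²/43 + (52−52)²/52 + (85−73)²/73
   = 0.5926 + 1.4884 + 0.0000 + 1.9726
Sum = 4.054

4.054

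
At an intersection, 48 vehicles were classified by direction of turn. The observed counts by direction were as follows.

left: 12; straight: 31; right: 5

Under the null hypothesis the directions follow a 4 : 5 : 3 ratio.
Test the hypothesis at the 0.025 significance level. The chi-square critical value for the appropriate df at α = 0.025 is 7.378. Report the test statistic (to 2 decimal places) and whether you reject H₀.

11.13; reject

Ratio total = 12. Expected counts: 48×4/12 = 16, 48×5/12 = 20, 48×3/12 = 12.
χ² = (12−16)²/16 + (31−20)²/20 + (5−12)²/12
   = 1.000 + 6.050 + 4.083
Sum = 11.13
df = 2. Since 11.13 > 7.378, we reject H₀.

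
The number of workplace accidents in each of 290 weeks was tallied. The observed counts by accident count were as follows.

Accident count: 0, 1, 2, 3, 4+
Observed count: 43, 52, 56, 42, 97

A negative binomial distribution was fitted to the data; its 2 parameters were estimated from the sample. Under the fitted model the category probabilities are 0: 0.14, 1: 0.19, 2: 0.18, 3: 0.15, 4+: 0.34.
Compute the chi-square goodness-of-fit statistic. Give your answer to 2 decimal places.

0.67

Expected counts E_i = n·p_i: 290×0.14 = 40.6, 290×0.19 = 55.1, 290×0.18 = 52.2, 290×0.15 = 43.5, 290×0.34 = 98.6.
χ² = (43−40.6)²/40.6 + (52−55.1)²/55.1 + (56−52.2)²/52.2 + (42−43.5)²/43.5 + (97−98.6)²/98.6
   = 0.142 + 0.174 + 0.277 + 0.052 + 0.026
Sum = 0.67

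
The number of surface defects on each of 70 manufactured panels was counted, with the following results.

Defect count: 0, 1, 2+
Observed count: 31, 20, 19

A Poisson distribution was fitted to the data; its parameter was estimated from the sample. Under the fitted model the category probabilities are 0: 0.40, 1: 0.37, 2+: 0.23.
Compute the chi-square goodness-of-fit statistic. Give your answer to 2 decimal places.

Expected counts E_i = n·p_i: 70×0.40 = 28, 70×0.37 = 25.9, 70×0.23 = 16.1.
cat         O        E   (O−E)²/E
0          31       28      0.321
1          20     25.9      1.344
2+         19     16.1      0.522
Sum = 2.19

2.19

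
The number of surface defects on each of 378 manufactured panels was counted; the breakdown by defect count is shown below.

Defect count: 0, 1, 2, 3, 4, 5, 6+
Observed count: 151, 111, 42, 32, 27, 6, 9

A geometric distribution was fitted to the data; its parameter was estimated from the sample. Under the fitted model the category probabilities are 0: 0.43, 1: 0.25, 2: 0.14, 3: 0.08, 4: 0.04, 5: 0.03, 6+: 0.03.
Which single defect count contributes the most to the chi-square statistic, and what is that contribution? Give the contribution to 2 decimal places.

4, 9.33

Expected counts E_i = n·p_i: 378×0.43 = 162.54, 378×0.25 = 94.5, 378×0.14 = 52.92, 378×0.08 = 30.24, 378×0.04 = 15.12, 378×0.03 = 11.34, 378×0.03 = 11.34.
cat         O        E   (O−E)²/E
0         151   162.54      0.819
1         111     94.5      2.881
2          42    52.92      2.253
3          32    30.24      0.102
4          27    15.12      9.334
5           6    11.34      2.515
6+          9    11.34      0.483
The largest term is for 4: 9.33.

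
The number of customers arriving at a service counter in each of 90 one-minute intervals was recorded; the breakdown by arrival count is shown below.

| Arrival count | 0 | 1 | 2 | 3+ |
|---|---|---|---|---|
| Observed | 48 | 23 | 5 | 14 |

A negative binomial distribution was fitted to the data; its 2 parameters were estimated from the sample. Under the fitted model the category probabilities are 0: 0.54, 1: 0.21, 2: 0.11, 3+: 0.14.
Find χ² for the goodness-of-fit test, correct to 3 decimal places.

Expected counts E_i = n·p_i: 90×0.54 = 48.6, 90×0.21 = 18.9, 90×0.11 = 9.9, 90×0.14 = 12.6.
0: (48 − 48.6)²/48.6 = 0.36/48.6 = 0.0074
1: (23 − 18.9)²/18.9 = 16.81/18.9 = 0.8894
2: (5 − 9.9)²/9.9 = 24.01/9.9 = 2.4253
3+: (14 − 12.6)²/12.6 = 1.96/12.6 = 0.1556
Sum = 3.478

3.478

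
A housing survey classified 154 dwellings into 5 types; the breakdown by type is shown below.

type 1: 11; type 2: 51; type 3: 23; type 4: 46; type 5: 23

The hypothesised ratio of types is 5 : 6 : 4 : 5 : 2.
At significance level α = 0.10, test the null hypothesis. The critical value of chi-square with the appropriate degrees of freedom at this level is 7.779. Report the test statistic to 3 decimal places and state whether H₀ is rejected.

Ratio total = 22. Expected counts: 154×5/22 = 35, 154×6/22 = 42, 154×4/22 = 28, 154×5/22 = 35, 154×2/22 = 14.
χ² = (11−35)²/35 + (51−42)²/42 + (23−28)²/28 + (46−35)²/35 + (23−14)²/14
   = 16.4571 + 1.9286 + 0.8929 + 3.4571 + 5.7857
Sum = 28.521
df = 4. Since 28.521 > 7.779, we reject H₀.

28.521; reject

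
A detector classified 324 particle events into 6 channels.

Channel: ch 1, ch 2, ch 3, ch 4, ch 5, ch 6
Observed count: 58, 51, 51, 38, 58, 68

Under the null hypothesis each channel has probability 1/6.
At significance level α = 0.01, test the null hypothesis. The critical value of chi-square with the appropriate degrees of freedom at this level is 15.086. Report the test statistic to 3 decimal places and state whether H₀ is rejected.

9.296; do not reject

Expected count for each of the 6 categories: 324/6 = 54.
cat         O        E   (O−E)²/E
ch 1       58       54     0.2963
ch 2       51       54     0.1667
ch 3       51       54     0.1667
ch 4       38       54     4.7407
ch 5       58       54     0.2963
ch 6       68       54     3.6296
Sum = 9.296
df = 5. Since 9.296 < 15.086, we do not reject H₀.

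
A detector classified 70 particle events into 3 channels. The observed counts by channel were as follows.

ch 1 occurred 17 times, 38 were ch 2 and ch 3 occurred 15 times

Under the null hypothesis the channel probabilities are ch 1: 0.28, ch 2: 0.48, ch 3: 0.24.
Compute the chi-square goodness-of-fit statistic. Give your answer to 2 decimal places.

1.11

Expected counts E_i = n·p_i: 70×0.28 = 19.6, 70×0.48 = 33.6, 70×0.24 = 16.8.
ch 1: (17 − 19.6)²/19.6 = 6.76/19.6 = 0.345
ch 2: (38 − 33.6)²/33.6 = 19.36/33.6 = 0.576
ch 3: (15 − 16.8)²/16.8 = 3.24/16.8 = 0.193
Sum = 1.11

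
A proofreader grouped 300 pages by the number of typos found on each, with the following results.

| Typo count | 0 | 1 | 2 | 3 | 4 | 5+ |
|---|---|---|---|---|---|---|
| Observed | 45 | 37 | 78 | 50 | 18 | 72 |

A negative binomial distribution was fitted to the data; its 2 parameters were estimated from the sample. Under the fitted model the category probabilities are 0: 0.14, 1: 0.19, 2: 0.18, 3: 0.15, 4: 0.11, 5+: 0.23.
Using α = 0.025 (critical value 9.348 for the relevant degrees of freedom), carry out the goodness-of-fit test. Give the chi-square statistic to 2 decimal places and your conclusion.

25.40; reject

Expected counts E_i = n·p_i: 300×0.14 = 42, 300×0.19 = 57, 300×0.18 = 54, 300×0.15 = 45, 300×0.11 = 33, 300×0.23 = 69.
χ² = (45−42)²/42 + (37−57)²/57 + (78−54)²/54 + (50−45)²/45 + (18−33)²/33 + (72−69)²/69
   = 0.214 + 7.018 + 10.667 + 0.556 + 6.818 + 0.130
Sum = 25.40
df = 3. Since 25.40 > 9.348, we reject H₀.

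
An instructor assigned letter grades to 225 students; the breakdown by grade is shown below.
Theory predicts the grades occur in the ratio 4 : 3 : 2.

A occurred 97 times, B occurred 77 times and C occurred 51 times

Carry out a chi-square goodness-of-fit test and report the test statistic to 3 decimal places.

0.163

Ratio total = 9. Expected counts: 225×4/9 = 100, 225×3/9 = 75, 225×2/9 = 50.
χ² = (97−100)²/100 + (77−75)²/75 + (51−50)²/50
   = 0.0900 + 0.0533 + 0.0200
Sum = 0.163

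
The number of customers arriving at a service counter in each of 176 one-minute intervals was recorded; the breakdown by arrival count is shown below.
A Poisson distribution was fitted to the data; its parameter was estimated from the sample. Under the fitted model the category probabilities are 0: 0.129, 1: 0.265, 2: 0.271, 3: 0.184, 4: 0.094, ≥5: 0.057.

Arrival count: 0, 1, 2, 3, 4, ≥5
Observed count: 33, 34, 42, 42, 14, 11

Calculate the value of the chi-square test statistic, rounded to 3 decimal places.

12.115

Expected counts E_i = n·p_i: 176×0.129 = 22.704, 176×0.265 = 46.64, 176×0.271 = 47.696, 176×0.184 = 32.384, 176×0.094 = 16.544, 176×0.057 = 10.032.
0: (33 − 22.704)²/22.704 = 106.007616/22.704 = 4.6691
1: (34 − 46.64)²/46.64 = 159.7696/46.64 = 3.4256
2: (42 − 47.696)²/47.696 = 32.444416/47.696 = 0.6802
3: (42 − 32.384)²/32.384 = 92.467456/32.384 = 2.8553
4: (14 − 16.544)²/16.544 = 6.471936/16.544 = 0.3912
≥5: (11 − 10.032)²/10.032 = 0.937024/10.032 = 0.0934
Sum = 12.115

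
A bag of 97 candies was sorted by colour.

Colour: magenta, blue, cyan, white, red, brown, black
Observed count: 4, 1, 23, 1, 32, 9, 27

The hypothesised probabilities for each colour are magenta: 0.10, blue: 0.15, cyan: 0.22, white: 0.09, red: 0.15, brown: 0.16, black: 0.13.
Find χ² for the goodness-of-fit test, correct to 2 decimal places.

Expected counts E_i = n·p_i: 97×0.10 = 9.7, 97×0.15 = 14.55, 97×0.22 = 21.34, 97×0.09 = 8.73, 97×0.15 = 14.55, 97×0.16 = 15.52, 97×0.13 = 12.61.
cat          O        E   (O−E)²/E
magenta      4      9.7      3.349
blue         1    14.55     12.619
cyan        23    21.34      0.129
white        1     8.73      6.845
red         32    14.55     20.928
brown        9    15.52      2.739
black       27    12.61     16.421
Sum = 63.03

63.03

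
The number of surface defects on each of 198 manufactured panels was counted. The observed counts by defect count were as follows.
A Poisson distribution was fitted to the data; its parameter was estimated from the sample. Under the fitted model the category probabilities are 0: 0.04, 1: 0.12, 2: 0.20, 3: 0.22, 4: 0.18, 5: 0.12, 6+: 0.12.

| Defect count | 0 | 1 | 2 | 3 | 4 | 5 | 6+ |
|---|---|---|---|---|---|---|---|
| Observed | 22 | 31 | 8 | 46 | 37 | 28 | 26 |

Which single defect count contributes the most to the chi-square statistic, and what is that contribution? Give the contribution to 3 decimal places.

2, 25.216

Expected counts E_i = n·p_i: 198×0.04 = 7.92, 198×0.12 = 23.76, 198×0.20 = 39.6, 198×0.22 = 43.56, 198×0.18 = 35.64, 198×0.12 = 23.76, 198×0.12 = 23.76.
χ² = (22−7.92)²/7.92 + (31−23.76)²/23.76 + (8−39.6)²/39.6 + (46−43.56)²/43.56 + (37−35.64)²/35.64 + (28−23.76)²/23.76 + (26−23.76)²/23.76
   = 25.0311 + 2.2061 + 25.2162 + 0.1367 + 0.0519 + 0.7566 + 0.2112
The largest term is for 2: 25.216.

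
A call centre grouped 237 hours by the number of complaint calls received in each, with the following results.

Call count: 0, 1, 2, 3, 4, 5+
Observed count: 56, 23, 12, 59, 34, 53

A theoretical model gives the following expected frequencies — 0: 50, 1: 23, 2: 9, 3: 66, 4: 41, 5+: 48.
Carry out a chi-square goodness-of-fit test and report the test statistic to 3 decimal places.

4.178

0: (56 − 50)²/50 = 36/50 = 0.7200
1: (23 − 23)²/23 = 0/23 = 0.0000
2: (12 − 9)²/9 = 9/9 = 1.0000
3: (59 − 66)²/66 = 49/66 = 0.7424
4: (34 − 41)²/41 = 49/41 = 1.1951
5+: (53 − 48)²/48 = 25/48 = 0.5208
Sum = 4.178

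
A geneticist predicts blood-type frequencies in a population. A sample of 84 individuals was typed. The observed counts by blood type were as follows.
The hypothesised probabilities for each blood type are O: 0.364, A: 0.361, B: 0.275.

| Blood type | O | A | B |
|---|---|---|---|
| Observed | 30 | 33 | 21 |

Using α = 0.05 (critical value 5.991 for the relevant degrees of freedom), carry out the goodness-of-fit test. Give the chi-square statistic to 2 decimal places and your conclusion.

0.44; do not reject

Expected counts E_i = n·p_i: 84×0.364 = 30.576, 84×0.361 = 30.324, 84×0.275 = 23.1.
O: (30 − 30.576)²/30.576 = 0.331776/30.576 = 0.011
A: (33 − 30.324)²/30.324 = 7.160976/30.324 = 0.236
B: (21 − 23.1)²/23.1 = 4.41/23.1 = 0.191
Sum = 0.44
df = 2. Since 0.44 < 5.991, we do not reject H₀.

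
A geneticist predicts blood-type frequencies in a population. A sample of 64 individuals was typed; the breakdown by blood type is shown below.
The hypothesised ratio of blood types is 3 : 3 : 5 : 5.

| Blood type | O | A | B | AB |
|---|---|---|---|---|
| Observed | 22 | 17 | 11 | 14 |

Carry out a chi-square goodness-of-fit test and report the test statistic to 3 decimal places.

16.267

Ratio total = 16. Expected counts: 64×3/16 = 12, 64×3/16 = 12, 64×5/16 = 20, 64×5/16 = 20.
O: (22 − 12)²/12 = 100/12 = 8.3333
A: (17 − 12)²/12 = 25/12 = 2.0833
B: (11 − 20)²/20 = 81/20 = 4.0500
AB: (14 − 20)²/20 = 36/20 = 1.8000
Sum = 16.267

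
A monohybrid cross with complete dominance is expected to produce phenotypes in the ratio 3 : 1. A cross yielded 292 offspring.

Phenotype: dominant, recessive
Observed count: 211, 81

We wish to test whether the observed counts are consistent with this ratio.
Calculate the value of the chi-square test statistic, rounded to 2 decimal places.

Ratio total = 4. Expected counts: 292×3/4 = 219, 292×1/4 = 73.
dominant: (211 − 219)²/219 = 64/219 = 0.292
recessive: (81 − 73)²/73 = 64/73 = 0.877
Sum = 1.17

1.17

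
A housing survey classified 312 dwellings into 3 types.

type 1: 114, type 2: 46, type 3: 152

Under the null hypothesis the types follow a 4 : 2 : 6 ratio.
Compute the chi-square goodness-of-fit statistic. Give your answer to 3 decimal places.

1.756

Ratio total = 12. Expected counts: 312×4/12 = 104, 312×2/12 = 52, 312×6/12 = 156.
cat         O        E   (O−E)²/E
type 1    114      104     0.9615
type 2     46       52     0.6923
type 3    152      156     0.1026
Sum = 1.756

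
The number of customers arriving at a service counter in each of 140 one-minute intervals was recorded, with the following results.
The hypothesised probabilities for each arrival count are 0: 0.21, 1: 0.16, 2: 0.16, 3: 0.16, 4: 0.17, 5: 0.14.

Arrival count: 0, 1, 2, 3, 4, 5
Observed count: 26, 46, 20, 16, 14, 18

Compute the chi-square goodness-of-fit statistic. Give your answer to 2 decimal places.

31.51

Expected counts E_i = n·p_i: 140×0.21 = 29.4, 140×0.16 = 22.4, 140×0.16 = 22.4, 140×0.16 = 22.4, 140×0.17 = 23.8, 140×0.14 = 19.6.
χ² = (26−29.4)²/29.4 + (46−22.4)²/22.4 + (20−22.4)²/22.4 + (16−22.4)²/22.4 + (14−23.8)²/23.8 + (18−19.6)²/19.6
   = 0.393 + 24.864 + 0.257 + 1.829 + 4.035 + 0.131
Sum = 31.51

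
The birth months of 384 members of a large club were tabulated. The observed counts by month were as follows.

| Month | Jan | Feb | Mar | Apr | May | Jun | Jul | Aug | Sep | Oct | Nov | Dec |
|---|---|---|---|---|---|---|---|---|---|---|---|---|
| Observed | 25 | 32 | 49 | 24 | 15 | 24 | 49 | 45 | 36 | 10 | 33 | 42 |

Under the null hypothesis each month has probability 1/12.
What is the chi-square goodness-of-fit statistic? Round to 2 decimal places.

56.69

Expected count for each of the 12 categories: 384/12 = 32.
Jan: (25 − 32)²/32 = 49/32 = 1.531
Feb: (32 − 32)²/32 = 0/32 = 0.000
Mar: (49 − 32)²/32 = 289/32 = 9.031
Apr: (24 − 32)²/32 = 64/32 = 2.000
May: (15 − 32)²/32 = 289/32 = 9.031
Jun: (24 − 32)²/32 = 64/32 = 2.000
Jul: (49 − 32)²/32 = 289/32 = 9.031
Aug: (45 − 32)²/32 = 169/32 = 5.281
Sep: (36 − 32)²/32 = 16/32 = 0.500
Oct: (10 − 32)²/32 = 484/32 = 15.125
Nov: (33 − 32)²/32 = 1/32 = 0.031
Dec: (42 − 32)²/32 = 100/32 = 3.125
Sum = 56.69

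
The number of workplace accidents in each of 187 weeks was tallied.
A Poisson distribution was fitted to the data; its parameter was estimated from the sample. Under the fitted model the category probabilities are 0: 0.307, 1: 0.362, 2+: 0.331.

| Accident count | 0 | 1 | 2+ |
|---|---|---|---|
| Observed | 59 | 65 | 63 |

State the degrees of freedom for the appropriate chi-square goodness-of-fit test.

There are k = 3 categories and 1 parameter estimated from the data, so df = 3 − 1 − 1 = 1.

1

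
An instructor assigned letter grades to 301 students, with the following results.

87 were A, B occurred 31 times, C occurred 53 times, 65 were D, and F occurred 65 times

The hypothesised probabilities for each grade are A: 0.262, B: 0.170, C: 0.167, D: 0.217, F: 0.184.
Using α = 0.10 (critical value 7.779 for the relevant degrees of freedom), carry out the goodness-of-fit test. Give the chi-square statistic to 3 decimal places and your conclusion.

10.610; reject

Expected counts E_i = n·p_i: 301×0.262 = 78.862, 301×0.170 = 51.17, 301×0.167 = 50.267, 301×0.217 = 65.317, 301×0.184 = 55.384.
A: (87 − 78.862)²/78.862 = 66.227044/78.862 = 0.8398
B: (31 − 51.17)²/51.17 = 406.8289/51.17 = 7.9505
C: (53 − 50.267)²/50.267 = 7.469289/50.267 = 0.1486
D: (65 − 65.317)²/65.317 = 0.100489/65.317 = 0.0015
F: (65 − 55.384)²/55.384 = 92.467456/55.384 = 1.6696
Sum = 10.610
df = 4. Since 10.610 > 7.779, we reject H₀.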